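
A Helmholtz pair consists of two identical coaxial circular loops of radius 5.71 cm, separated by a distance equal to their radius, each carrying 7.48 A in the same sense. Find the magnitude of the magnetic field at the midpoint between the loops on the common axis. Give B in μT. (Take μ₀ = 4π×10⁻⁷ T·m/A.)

B ≈ 118 μT

Each loop contributes B = μ₀IR²/[2(R²+z²)^(3/2)] on the axis, with z measured from that loop.
Loop 1 (z = 0.02855 m): B₁ = 5.89×10⁻⁵ T. Loop 2 (z = 0.02855 m): B₂ = 5.89×10⁻⁵ T.
The fields add: B = B₁ + B₂ = 1.18×10⁻⁴ T.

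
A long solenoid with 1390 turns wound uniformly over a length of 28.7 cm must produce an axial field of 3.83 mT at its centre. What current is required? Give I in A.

Inside a long solenoid B = μ₀nI with n = 4843 m⁻¹, so I = B/(μ₀n).
I = 3.83×10⁻³ / (4π×10⁻⁷ × 4843) = 0.629 A.

I ≈ 0.629 A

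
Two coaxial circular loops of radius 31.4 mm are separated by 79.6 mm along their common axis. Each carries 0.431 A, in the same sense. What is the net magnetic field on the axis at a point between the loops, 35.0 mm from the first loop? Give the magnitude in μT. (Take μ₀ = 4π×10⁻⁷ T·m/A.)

Each loop contributes B = μ₀IR²/[2(R²+z²)^(3/2)] on the axis, with z measured from that loop.
Loop 1 (z = 0.035 m): B₁ = 2.57×10⁻⁶ T. Loop 2 (z = 0.0446 m): B₂ = 1.65×10⁻⁶ T.
The fields add: B = B₁ + B₂ = 4.21×10⁻⁶ T.

B ≈ 4.21 μT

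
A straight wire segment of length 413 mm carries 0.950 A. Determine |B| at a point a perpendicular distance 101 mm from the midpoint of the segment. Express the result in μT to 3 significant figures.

B ≈ 1.69 μT

For a finite straight segment, B = (μ₀I/4πd)(sinθ₁ + sinθ₂), where θ₁, θ₂ are the angles from the perpendicular to each end.
The perpendicular from the point meets the wire at its midpoint, so each end is L/2 = 0.2065 m away along the wire.
sinθ₁ = 0.2065/√(0.2065²+0.101²) = 0.8983; sinθ₂ = 0.2065/√(0.2065²+0.101²) = 0.8983.
B = (4π×10⁻⁷ × 0.950) / (4π × 0.101) × (0.8983 + 0.8983) = 1.69×10⁻⁶ T.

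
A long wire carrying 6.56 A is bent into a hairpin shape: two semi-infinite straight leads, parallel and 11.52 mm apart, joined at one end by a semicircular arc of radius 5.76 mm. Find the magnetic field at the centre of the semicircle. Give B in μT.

The semicircular arc contributes B_arc = μ₀I·π/(4πR) = μ₀I/(4R) = 3.58×10⁻⁴ T.
Each semi-infinite lead is at perpendicular distance R = 0.00576 m from the centre, with the perpendicular foot at its near end, so it contributes μ₀I/(4πR); both point the same way, together 2.28×10⁻⁴ T.
Arc and leads all point the same direction: B = 3.58×10⁻⁴ + 2.28×10⁻⁴ = 5.86×10⁻⁴ T.

B ≈ 586 μT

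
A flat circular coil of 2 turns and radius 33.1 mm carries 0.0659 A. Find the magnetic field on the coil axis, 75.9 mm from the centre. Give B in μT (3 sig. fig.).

For an N-turn flat coil, B = Nμ₀IR²/[2(R²+z²)^(3/2)] with R = 0.0331 m, z = 0.0759 m.
B = 2 × 7.99×10⁻⁸ T = 1.60×10⁻⁷ T.

B ≈ 0.160 μT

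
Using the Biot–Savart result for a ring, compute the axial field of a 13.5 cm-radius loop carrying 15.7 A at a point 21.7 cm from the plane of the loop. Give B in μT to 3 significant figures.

B ≈ 10.8 μT

On the axis of a circular loop, B = μ₀IR² / [2(R²+z²)^(3/2)].
R² + z² = (0.135)² + (0.217)² = 0.06531 m², and (R²+z²)^(3/2) = 1.67×10⁻² m³.
B = (4π×10⁻⁷ × 15.7 × 0.01823) / (2 × 1.67×10⁻²) = 1.08×10⁻⁵ T.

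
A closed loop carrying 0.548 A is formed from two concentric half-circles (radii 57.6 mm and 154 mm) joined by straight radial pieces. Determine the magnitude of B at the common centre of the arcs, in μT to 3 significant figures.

The radial connectors point toward the centre, so dl × r̂ = 0 and they contribute nothing.
Each semicircle gives μ₀I/(4R): inner arc 2.99×10⁻⁶ T, outer arc 1.12×10⁻⁶ T.
The two arcs carry current in opposite angular senses, so their fields oppose: B = |2.99×10⁻⁶ − 1.12×10⁻⁶| = 1.87×10⁻⁶ T.

B ≈ 1.87 μT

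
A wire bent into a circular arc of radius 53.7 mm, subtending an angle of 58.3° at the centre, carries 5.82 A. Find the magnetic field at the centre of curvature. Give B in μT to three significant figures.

B ≈ 11.0 μT

The Biot–Savart field of a circular arc at its centre is B = μ₀Iφ/(4πR), with φ = 1.018 rad.
B = (4π×10⁻⁷ × 5.82 × 1.018) / (4π × 0.0537) = 1.10×10⁻⁵ T.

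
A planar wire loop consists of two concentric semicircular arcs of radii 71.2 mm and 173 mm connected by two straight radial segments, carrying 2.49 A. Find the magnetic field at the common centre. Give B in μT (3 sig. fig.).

B ≈ 6.47 μT

The radial connectors point toward the centre, so dl × r̂ = 0 and they contribute nothing.
Each semicircle gives μ₀I/(4R): inner arc 1.10×10⁻⁵ T, outer arc 4.52×10⁻⁶ T.
The two arcs carry current in opposite angular senses, so their fields oppose: B = |1.10×10⁻⁵ − 4.52×10⁻⁶| = 6.47×10⁻⁶ T.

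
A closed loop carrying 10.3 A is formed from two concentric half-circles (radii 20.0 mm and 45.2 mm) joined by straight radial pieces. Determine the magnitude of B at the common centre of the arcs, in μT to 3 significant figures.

The radial connectors point toward the centre, so dl × r̂ = 0 and they contribute nothing.
Each semicircle gives μ₀I/(4R): inner arc 1.62×10⁻⁴ T, outer arc 7.16×10⁻⁵ T.
The two arcs carry current in opposite angular senses, so their fields oppose: B = |1.62×10⁻⁴ − 7.16×10⁻⁵| = 9.02×10⁻⁵ T.

B ≈ 90.2 μT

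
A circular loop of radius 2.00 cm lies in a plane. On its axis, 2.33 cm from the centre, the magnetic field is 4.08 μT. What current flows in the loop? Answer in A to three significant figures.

On the axis of a loop, B = μ₀IR²/[2(R²+z²)^(3/2)], so I = 2B(R²+z²)^(3/2)/(μ₀R²).
R² + z² = 0.0004 + 0.0005429 = 0.0009429 m²; raised to 3/2 gives 2.90×10⁻⁵ m³.
I = 2 × 4.08×10⁻⁶ × 2.90×10⁻⁵ / (1.26×10⁻⁶ × 0.0004) = 0.470 A.

I ≈ 0.470 A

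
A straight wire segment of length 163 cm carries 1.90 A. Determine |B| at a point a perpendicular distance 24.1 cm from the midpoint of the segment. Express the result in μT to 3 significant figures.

For a finite straight segment, B = (μ₀I/4πd)(sinθ₁ + sinθ₂), where θ₁, θ₂ are the angles from the perpendicular to each end.
The perpendicular from the point meets the wire at its midpoint, so each end is L/2 = 0.815 m away along the wire.
sinθ₁ = 0.815/√(0.815²+0.241²) = 0.9590; sinθ₂ = 0.815/√(0.815²+0.241²) = 0.9590.
B = (4π×10⁻⁷ × 1.90) / (4π × 0.241) × (0.9590 + 0.9590) = 1.51×10⁻⁶ T.

B ≈ 1.51 μT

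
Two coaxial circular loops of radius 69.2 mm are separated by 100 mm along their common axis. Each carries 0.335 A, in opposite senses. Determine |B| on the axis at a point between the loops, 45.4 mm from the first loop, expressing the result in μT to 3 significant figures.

B ≈ 0.306 μT

Each loop contributes B = μ₀IR²/[2(R²+z²)^(3/2)] on the axis, with z measured from that loop.
Loop 1 (z = 0.0454 m): B₁ = 1.78×10⁻⁶ T. Loop 2 (z = 0.0546 m): B₂ = 1.47×10⁻⁶ T.
The fields oppose: B = |B₁ − B₂| = 3.06×10⁻⁷ T.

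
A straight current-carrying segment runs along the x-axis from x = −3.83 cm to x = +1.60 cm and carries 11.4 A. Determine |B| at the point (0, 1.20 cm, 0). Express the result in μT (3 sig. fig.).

For a finite straight segment, B = (μ₀I/4πd)(sinθ₁ + sinθ₂), where θ₁, θ₂ are the angles from the perpendicular to each end.
The perpendicular distance is d = 0.012 m; the end-offsets along the wire are a = 0.0383 m and b = 0.016 m.
sinθ₁ = 0.0383/√(0.0383²+0.012²) = 0.9543; sinθ₂ = 0.016/√(0.016²+0.012²) = 0.8000.
B = (4π×10⁻⁷ × 11.4) / (4π × 0.012) × (0.9543 + 0.8000) = 1.67×10⁻⁴ T.

B ≈ 167 μT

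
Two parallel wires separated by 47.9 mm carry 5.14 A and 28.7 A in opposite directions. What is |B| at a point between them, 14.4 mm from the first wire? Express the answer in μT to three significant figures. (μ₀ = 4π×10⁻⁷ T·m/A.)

B ≈ 243 μT

Each long wire gives B = μ₀I/(2πd). Distances are d₁ = 0.0144 m and d₂ = 0.0335 m.
B₁ = 7.14×10⁻⁵ T, B₂ = 1.71×10⁻⁴ T.
Between antiparallel currents both contributions point the same way, so they add. B = B₁ + B₂ = 7.14×10⁻⁵ + 1.71×10⁻⁴ = 2.43×10⁻⁴ T.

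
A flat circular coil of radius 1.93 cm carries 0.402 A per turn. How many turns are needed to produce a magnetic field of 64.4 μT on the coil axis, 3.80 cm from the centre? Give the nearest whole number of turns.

N = 53

For an N-turn coil, B = Nμ₀IR²/[2(R²+z²)^(3/2)]. A single turn gives B₁ = 1.22×10⁻⁶ T with R = 0.0193 m, z = 0.038 m.
N = B/B₁ = 6.44×10⁻⁵ / 1.22×10⁻⁶ = 52.99.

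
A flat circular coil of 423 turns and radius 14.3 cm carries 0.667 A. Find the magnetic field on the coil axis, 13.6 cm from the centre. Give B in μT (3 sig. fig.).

B ≈ 472 μT

For an N-turn flat coil, B = Nμ₀IR²/[2(R²+z²)^(3/2)] with R = 0.143 m, z = 0.136 m.
B = 423 × 1.12×10⁻⁶ T = 4.72×10⁻⁴ T.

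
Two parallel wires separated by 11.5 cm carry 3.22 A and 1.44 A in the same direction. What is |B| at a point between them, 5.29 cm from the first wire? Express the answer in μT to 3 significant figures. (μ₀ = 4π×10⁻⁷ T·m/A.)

B ≈ 7.54 μT

Each long wire gives B = μ₀I/(2πd). Distances are d₁ = 0.0529 m and d₂ = 0.0621 m.
B₁ = 1.22×10⁻⁵ T, B₂ = 4.64×10⁻⁶ T.
Between parallel currents the two contributions point in opposite directions, so they subtract. B = |B₁ − B₂| = |1.22×10⁻⁵ − 4.64×10⁻⁶| = 7.54×10⁻⁶ T.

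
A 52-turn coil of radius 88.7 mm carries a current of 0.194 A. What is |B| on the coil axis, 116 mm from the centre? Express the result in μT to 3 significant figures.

B ≈ 16.0 μT

For an N-turn flat coil, B = Nμ₀IR²/[2(R²+z²)^(3/2)] with R = 0.0887 m, z = 0.116 m.
B = 52 × 3.08×10⁻⁷ T = 1.60×10⁻⁵ T.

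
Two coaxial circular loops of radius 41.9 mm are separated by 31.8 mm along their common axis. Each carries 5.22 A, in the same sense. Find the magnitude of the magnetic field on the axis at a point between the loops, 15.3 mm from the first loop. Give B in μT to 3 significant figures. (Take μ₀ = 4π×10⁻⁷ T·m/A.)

Each loop contributes B = μ₀IR²/[2(R²+z²)^(3/2)] on the axis, with z measured from that loop.
Loop 1 (z = 0.0153 m): B₁ = 6.49×10⁻⁵ T. Loop 2 (z = 0.0165 m): B₂ = 6.31×10⁻⁵ T.
The fields add: B = B₁ + B₂ = 1.28×10⁻⁴ T.

B ≈ 128 μT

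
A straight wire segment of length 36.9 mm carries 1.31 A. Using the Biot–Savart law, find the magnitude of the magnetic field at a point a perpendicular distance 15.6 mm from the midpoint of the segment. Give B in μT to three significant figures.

B ≈ 12.8 μT

For a finite straight segment, B = (μ₀I/4πd)(sinθ₁ + sinθ₂), where θ₁, θ₂ are the angles from the perpendicular to each end.
The perpendicular from the point meets the wire at its midpoint, so each end is L/2 = 0.01845 m away along the wire.
sinθ₁ = 0.01845/√(0.01845²+0.0156²) = 0.7636; sinθ₂ = 0.01845/√(0.01845²+0.0156²) = 0.7636.
B = (4π×10⁻⁷ × 1.31) / (4π × 0.0156) × (0.7636 + 0.7636) = 1.28×10⁻⁵ T.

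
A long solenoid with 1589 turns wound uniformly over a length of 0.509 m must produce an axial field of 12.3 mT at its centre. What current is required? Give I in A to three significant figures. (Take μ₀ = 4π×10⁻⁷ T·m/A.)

Inside a long solenoid B = μ₀nI with n = 3122 m⁻¹, so I = B/(μ₀n).
I = 1.23×10⁻² / (4π×10⁻⁷ × 3122) = 3.14 A.

I ≈ 3.14 A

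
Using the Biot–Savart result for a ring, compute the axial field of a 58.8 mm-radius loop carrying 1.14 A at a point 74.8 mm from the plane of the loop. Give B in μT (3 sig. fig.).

On the axis of a circular loop, B = μ₀IR² / [2(R²+z²)^(3/2)].
R² + z² = (0.0588)² + (0.0748)² = 0.009052 m², and (R²+z²)^(3/2) = 8.61×10⁻⁴ m³.
B = (4π×10⁻⁷ × 1.14 × 0.003457) / (2 × 8.61×10⁻⁴) = 2.88×10⁻⁶ T.

B ≈ 2.88 μT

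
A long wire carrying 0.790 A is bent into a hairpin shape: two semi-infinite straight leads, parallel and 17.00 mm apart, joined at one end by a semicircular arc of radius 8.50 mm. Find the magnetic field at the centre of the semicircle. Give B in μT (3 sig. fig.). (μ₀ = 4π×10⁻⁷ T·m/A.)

The semicircular arc contributes B_arc = μ₀I·π/(4πR) = μ₀I/(4R) = 2.92×10⁻⁵ T.
Each semi-infinite lead is at perpendicular distance R = 0.0085 m from the centre, with the perpendicular foot at its near end, so it contributes μ₀I/(4πR); both point the same way, together 1.86×10⁻⁵ T.
Arc and leads all point the same direction: B = 2.92×10⁻⁵ + 1.86×10⁻⁵ = 4.78×10⁻⁵ T.

B ≈ 47.8 μT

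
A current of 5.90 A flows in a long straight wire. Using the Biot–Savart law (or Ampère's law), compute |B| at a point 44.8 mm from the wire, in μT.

For an infinitely long straight wire, B = μ₀I/(2πd).
B = (4π×10⁻⁷ × 5.90) / (2π × 0.0448) = 2.63×10⁻⁵ T.

B ≈ 26.3 μT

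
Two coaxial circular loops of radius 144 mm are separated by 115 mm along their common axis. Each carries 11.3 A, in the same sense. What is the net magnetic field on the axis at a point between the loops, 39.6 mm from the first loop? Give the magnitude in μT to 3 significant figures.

Each loop contributes B = μ₀IR²/[2(R²+z²)^(3/2)] on the axis, with z measured from that loop.
Loop 1 (z = 0.0396 m): B₁ = 4.42×10⁻⁵ T. Loop 2 (z = 0.0754 m): B₂ = 3.43×10⁻⁵ T.
The fields add: B = B₁ + B₂ = 7.85×10⁻⁵ T.

B ≈ 78.5 μT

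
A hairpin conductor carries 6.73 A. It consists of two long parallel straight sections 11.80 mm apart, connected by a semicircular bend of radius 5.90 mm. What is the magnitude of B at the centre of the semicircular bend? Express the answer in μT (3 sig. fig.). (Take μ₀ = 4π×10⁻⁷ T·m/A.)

The semicircular arc contributes B_arc = μ₀I·π/(4πR) = μ₀I/(4R) = 3.58×10⁻⁴ T.
Each semi-infinite lead is at perpendicular distance R = 0.0059 m from the centre, with the perpendicular foot at its near end, so it contributes μ₀I/(4πR); both point the same way, together 2.28×10⁻⁴ T.
Arc and leads all point the same direction: B = 3.58×10⁻⁴ + 2.28×10⁻⁴ = 5.86×10⁻⁴ T.

B ≈ 586 μT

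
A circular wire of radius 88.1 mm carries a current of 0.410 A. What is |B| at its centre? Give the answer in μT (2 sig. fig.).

B ≈ 2.9 μT

At the centre of a circular loop the Biot–Savart law gives B = μ₀I/(2R).
B = (4π×10⁻⁷ × 0.410) / (2 × 0.0881) = 2.92×10⁻⁶ T.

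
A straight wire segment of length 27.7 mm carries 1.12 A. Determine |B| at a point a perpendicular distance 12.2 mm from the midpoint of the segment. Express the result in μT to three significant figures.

B ≈ 13.8 μT

For a finite straight segment, B = (μ₀I/4πd)(sinθ₁ + sinθ₂), where θ₁, θ₂ are the angles from the perpendicular to each end.
The perpendicular from the point meets the wire at its midpoint, so each end is L/2 = 0.01385 m away along the wire.
sinθ₁ = 0.01385/√(0.01385²+0.0122²) = 0.7504; sinθ₂ = 0.01385/√(0.01385²+0.0122²) = 0.7504.
B = (4π×10⁻⁷ × 1.12) / (4π × 0.0122) × (0.7504 + 0.7504) = 1.38×10⁻⁵ T.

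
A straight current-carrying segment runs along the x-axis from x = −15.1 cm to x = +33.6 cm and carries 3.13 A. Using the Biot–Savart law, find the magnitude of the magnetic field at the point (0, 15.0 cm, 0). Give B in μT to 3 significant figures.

For a finite straight segment, B = (μ₀I/4πd)(sinθ₁ + sinθ₂), where θ₁, θ₂ are the angles from the perpendicular to each end.
The perpendicular distance is d = 0.15 m; the end-offsets along the wire are a = 0.151 m and b = 0.336 m.
sinθ₁ = 0.151/√(0.151²+0.15²) = 0.7095; sinθ₂ = 0.336/√(0.336²+0.15²) = 0.9131.
B = (4π×10⁻⁷ × 3.13) / (4π × 0.15) × (0.7095 + 0.9131) = 3.39×10⁻⁶ T.

B ≈ 3.39 μT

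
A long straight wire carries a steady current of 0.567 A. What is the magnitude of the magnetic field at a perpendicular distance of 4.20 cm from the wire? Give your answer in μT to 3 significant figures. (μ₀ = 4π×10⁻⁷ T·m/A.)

B ≈ 2.70 μT

For an infinitely long straight wire, B = μ₀I/(2πd).
B = (4π×10⁻⁷ × 0.567) / (2π × 0.042) = 2.70×10⁻⁶ T.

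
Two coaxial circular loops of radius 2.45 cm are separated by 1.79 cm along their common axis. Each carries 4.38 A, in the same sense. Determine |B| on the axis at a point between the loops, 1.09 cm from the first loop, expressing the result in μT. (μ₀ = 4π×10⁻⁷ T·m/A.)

Each loop contributes B = μ₀IR²/[2(R²+z²)^(3/2)] on the axis, with z measured from that loop.
Loop 1 (z = 0.0109 m): B₁ = 8.57×10⁻⁵ T. Loop 2 (z = 0.007 m): B₂ = 9.99×10⁻⁵ T.
The fields add: B = B₁ + B₂ = 1.86×10⁻⁴ T.

B ≈ 186 μT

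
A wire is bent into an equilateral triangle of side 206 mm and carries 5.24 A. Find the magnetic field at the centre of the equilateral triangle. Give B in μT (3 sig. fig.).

Each side is a finite straight segment at perpendicular distance d = a/(2 tan(π/3)) = 0.05947 m from the centre, with end-angles ±π/3.
One side contributes B₁ = (μ₀I/4πd)·2 sin(π/3) = 1.53×10⁻⁵ T.
All 3 sides add in the same direction: B = 3 × 1.53×10⁻⁵ = 4.58×10⁻⁵ T.

B ≈ 45.8 μT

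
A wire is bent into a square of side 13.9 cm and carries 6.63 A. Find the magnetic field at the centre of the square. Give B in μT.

B ≈ 54.0 μT

Each side is a finite straight segment at perpendicular distance d = a/(2 tan(π/4)) = 0.0695 m from the centre, with end-angles ±π/4.
One side contributes B₁ = (μ₀I/4πd)·2 sin(π/4) = 1.35×10⁻⁵ T.
All 4 sides add in the same direction: B = 4 × 1.35×10⁻⁵ = 5.40×10⁻⁵ T.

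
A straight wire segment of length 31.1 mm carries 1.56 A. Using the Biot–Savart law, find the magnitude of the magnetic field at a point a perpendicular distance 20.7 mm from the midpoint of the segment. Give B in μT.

B ≈ 9.05 μT

For a finite straight segment, B = (μ₀I/4πd)(sinθ₁ + sinθ₂), where θ₁, θ₂ are the angles from the perpendicular to each end.
The perpendicular from the point meets the wire at its midpoint, so each end is L/2 = 0.01555 m away along the wire.
sinθ₁ = 0.01555/√(0.01555²+0.0207²) = 0.6006; sinθ₂ = 0.01555/√(0.01555²+0.0207²) = 0.6006.
B = (4π×10⁻⁷ × 1.56) / (4π × 0.0207) × (0.6006 + 0.6006) = 9.05×10⁻⁶ T.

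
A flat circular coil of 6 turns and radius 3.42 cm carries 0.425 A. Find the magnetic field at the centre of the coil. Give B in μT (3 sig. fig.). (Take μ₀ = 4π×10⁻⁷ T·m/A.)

B ≈ 46.8 μT

For an N-turn flat coil, B = Nμ₀I/(2R) with R = 0.0342 m.
B = 6 × 7.81×10⁻⁶ T = 4.68×10⁻⁵ T.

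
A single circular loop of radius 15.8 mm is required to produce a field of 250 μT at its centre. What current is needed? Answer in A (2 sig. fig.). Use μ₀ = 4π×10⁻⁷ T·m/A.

I ≈ 6.3 A

At the centre of a circular loop B = μ₀I/(2R), so I = 2RB/μ₀.
With R = 0.0158 m, I = 2 × 0.0158 × 2.50×10⁻⁴ / (4π×10⁻⁷) = 6.29 A.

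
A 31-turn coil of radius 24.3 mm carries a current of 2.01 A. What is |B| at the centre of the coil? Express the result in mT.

For an N-turn flat coil, B = Nμ₀I/(2R) with R = 0.0243 m.
B = 31 × 5.20×10⁻⁵ T = 1.61×10⁻³ T.

B ≈ 1.61 mT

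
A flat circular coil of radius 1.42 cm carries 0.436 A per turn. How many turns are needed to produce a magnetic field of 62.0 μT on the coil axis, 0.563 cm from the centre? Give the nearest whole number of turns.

For an N-turn coil, B = Nμ₀IR²/[2(R²+z²)^(3/2)]. A single turn gives B₁ = 1.55×10⁻⁵ T with R = 0.0142 m, z = 0.00563 m.
N = B/B₁ = 6.20×10⁻⁵ / 1.55×10⁻⁵ = 4.00.

N = 4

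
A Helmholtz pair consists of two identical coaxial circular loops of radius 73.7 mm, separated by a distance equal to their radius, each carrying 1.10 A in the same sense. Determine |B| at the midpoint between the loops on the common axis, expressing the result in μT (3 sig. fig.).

B ≈ 13.4 μT

Each loop contributes B = μ₀IR²/[2(R²+z²)^(3/2)] on the axis, with z measured from that loop.
Loop 1 (z = 0.03685 m): B₁ = 6.71×10⁻⁶ T. Loop 2 (z = 0.03685 m): B₂ = 6.71×10⁻⁶ T.
The fields add: B = B₁ + B₂ = 1.34×10⁻⁵ T.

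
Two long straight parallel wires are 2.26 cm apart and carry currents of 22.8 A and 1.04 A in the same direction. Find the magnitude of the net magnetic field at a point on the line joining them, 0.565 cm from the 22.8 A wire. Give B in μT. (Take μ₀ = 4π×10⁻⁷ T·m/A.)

Each long wire gives B = μ₀I/(2πd). Distances are d₁ = 0.00565 m and d₂ = 0.01695 m.
B₁ = 8.07×10⁻⁴ T, B₂ = 1.23×10⁻⁵ T.
Between parallel currents the two contributions point in opposite directions, so they subtract. B = |B₁ − B₂| = |8.07×10⁻⁴ − 1.23×10⁻⁵| = 7.95×10⁻⁴ T.

B ≈ 795 μT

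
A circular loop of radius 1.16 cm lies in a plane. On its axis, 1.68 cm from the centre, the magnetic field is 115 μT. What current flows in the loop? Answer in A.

On the axis of a loop, B = μ₀IR²/[2(R²+z²)^(3/2)], so I = 2B(R²+z²)^(3/2)/(μ₀R²).
R² + z² = 0.0001346 + 0.0002822 = 0.0004168 m²; raised to 3/2 gives 8.51×10⁻⁶ m³.
I = 2 × 1.15×10⁻⁴ × 8.51×10⁻⁶ / (1.26×10⁻⁶ × 0.0001346) = 11.6 A.

I ≈ 11.6 A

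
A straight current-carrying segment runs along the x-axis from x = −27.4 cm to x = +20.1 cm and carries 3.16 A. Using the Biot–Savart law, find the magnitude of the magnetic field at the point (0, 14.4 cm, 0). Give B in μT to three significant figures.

For a finite straight segment, B = (μ₀I/4πd)(sinθ₁ + sinθ₂), where θ₁, θ₂ are the angles from the perpendicular to each end.
The perpendicular distance is d = 0.144 m; the end-offsets along the wire are a = 0.274 m and b = 0.201 m.
sinθ₁ = 0.274/√(0.274²+0.144²) = 0.8852; sinθ₂ = 0.201/√(0.201²+0.144²) = 0.8129.
B = (4π×10⁻⁷ × 3.16) / (4π × 0.144) × (0.8852 + 0.8129) = 3.73×10⁻⁶ T.

B ≈ 3.73 μT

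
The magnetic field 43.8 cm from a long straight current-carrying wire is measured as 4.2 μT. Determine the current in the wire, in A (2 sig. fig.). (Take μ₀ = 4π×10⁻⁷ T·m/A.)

For a long straight wire B = μ₀I/(2πd), so I = 2πdB/μ₀.
I = 2π × 0.438 × 4.20×10⁻⁶ / (4π×10⁻⁷) = 9.20 A.

I ≈ 9.2 A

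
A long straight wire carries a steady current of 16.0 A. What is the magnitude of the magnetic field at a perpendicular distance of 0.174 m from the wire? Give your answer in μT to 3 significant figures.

For an infinitely long straight wire, B = μ₀I/(2πd).
B = (4π×10⁻⁷ × 16.0) / (2π × 0.174) = 1.84×10⁻⁵ T.

B ≈ 18.4 μT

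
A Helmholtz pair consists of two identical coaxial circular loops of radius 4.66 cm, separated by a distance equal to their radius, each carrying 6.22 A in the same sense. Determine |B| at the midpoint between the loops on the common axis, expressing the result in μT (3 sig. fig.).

B ≈ 120 μT

Each loop contributes B = μ₀IR²/[2(R²+z²)^(3/2)] on the axis, with z measured from that loop.
Loop 1 (z = 0.0233 m): B₁ = 6.00×10⁻⁵ T. Loop 2 (z = 0.0233 m): B₂ = 6.00×10⁻⁵ T.
The fields add: B = B₁ + B₂ = 1.20×10⁻⁴ T.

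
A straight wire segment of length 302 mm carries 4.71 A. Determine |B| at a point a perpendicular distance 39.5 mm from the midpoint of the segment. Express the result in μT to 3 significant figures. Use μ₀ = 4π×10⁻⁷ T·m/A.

B ≈ 23.1 μT

For a finite straight segment, B = (μ₀I/4πd)(sinθ₁ + sinθ₂), where θ₁, θ₂ are the angles from the perpendicular to each end.
The perpendicular from the point meets the wire at its midpoint, so each end is L/2 = 0.151 m away along the wire.
sinθ₁ = 0.151/√(0.151²+0.0395²) = 0.9674; sinθ₂ = 0.151/√(0.151²+0.0395²) = 0.9674.
B = (4π×10⁻⁷ × 4.71) / (4π × 0.0395) × (0.9674 + 0.9674) = 2.31×10⁻⁵ T.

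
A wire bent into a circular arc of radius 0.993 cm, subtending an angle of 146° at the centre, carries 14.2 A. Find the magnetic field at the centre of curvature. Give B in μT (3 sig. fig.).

The Biot–Savart field of a circular arc at its centre is B = μ₀Iφ/(4πR), with φ = 2.548 rad.
B = (4π×10⁻⁷ × 14.2 × 2.548) / (4π × 0.00993) = 3.64×10⁻⁴ T.

B ≈ 364 μT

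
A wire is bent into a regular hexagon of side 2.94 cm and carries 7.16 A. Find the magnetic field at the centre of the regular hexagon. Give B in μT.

Each side is a finite straight segment at perpendicular distance d = a/(2 tan(π/6)) = 0.02546 m from the centre, with end-angles ±π/6.
One side contributes B₁ = (μ₀I/4πd)·2 sin(π/6) = 2.81×10⁻⁵ T.
All 6 sides add in the same direction: B = 6 × 2.81×10⁻⁵ = 1.69×10⁻⁴ T.

B ≈ 169 μT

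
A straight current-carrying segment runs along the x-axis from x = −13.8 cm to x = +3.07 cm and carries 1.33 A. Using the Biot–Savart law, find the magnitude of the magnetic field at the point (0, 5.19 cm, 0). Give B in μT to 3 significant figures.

B ≈ 3.70 μT

For a finite straight segment, B = (μ₀I/4πd)(sinθ₁ + sinθ₂), where θ₁, θ₂ are the angles from the perpendicular to each end.
The perpendicular distance is d = 0.0519 m; the end-offsets along the wire are a = 0.138 m and b = 0.0307 m.
sinθ₁ = 0.138/√(0.138²+0.0519²) = 0.9360; sinθ₂ = 0.0307/√(0.0307²+0.0519²) = 0.5091.
B = (4π×10⁻⁷ × 1.33) / (4π × 0.0519) × (0.9360 + 0.5091) = 3.70×10⁻⁶ T.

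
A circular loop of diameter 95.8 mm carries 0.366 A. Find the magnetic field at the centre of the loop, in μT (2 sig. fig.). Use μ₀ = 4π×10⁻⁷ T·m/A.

At the centre of a circular loop the Biot–Savart law gives B = μ₀I/(2R) (so R = 0.0479 m).
B = (4π×10⁻⁷ × 0.366) / (2 × 0.0479) = 4.80×10⁻⁶ T.

B ≈ 4.8 μT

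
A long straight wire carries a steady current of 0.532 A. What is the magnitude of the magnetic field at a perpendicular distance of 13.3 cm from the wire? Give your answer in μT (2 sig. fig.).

For an infinitely long straight wire, B = μ₀I/(2πd).
B = (4π×10⁻⁷ × 0.532) / (2π × 0.133) = 8.00×10⁻⁷ T.

B ≈ 0.80 μT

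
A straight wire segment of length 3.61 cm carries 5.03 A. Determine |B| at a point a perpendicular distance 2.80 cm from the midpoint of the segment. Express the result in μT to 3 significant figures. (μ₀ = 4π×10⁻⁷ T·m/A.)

B ≈ 19.5 μT

For a finite straight segment, B = (μ₀I/4πd)(sinθ₁ + sinθ₂), where θ₁, θ₂ are the angles from the perpendicular to each end.
The perpendicular from the point meets the wire at its midpoint, so each end is L/2 = 0.01805 m away along the wire.
sinθ₁ = 0.01805/√(0.01805²+0.028²) = 0.5418; sinθ₂ = 0.01805/√(0.01805²+0.028²) = 0.5418.
B = (4π×10⁻⁷ × 5.03) / (4π × 0.028) × (0.5418 + 0.5418) = 1.95×10⁻⁵ T.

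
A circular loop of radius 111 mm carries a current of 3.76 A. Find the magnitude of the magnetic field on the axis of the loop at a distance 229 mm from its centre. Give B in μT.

On the axis of a circular loop, B = μ₀IR² / [2(R²+z²)^(3/2)].
R² + z² = (0.111)² + (0.229)² = 0.06476 m², and (R²+z²)^(3/2) = 1.65×10⁻² m³.
B = (4π×10⁻⁷ × 3.76 × 0.01232) / (2 × 1.65×10⁻²) = 1.77×10⁻⁶ T.

B ≈ 1.77 μT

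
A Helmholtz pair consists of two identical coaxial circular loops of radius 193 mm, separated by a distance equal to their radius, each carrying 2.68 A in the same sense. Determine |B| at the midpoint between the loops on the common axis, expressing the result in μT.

Each loop contributes B = μ₀IR²/[2(R²+z²)^(3/2)] on the axis, with z measured from that loop.
Loop 1 (z = 0.0965 m): B₁ = 6.24×10⁻⁶ T. Loop 2 (z = 0.0965 m): B₂ = 6.24×10⁻⁶ T.
The fields add: B = B₁ + B₂ = 1.25×10⁻⁵ T.

B ≈ 12.5 μT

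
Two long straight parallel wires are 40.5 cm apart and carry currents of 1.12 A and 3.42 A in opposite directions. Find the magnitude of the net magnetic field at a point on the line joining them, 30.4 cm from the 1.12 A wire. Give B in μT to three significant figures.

B ≈ 7.51 μT

Each long wire gives B = μ₀I/(2πd). Distances are d₁ = 0.304 m and d₂ = 0.101 m.
B₁ = 7.37×10⁻⁷ T, B₂ = 6.77×10⁻⁶ T.
Between antiparallel currents both contributions point the same way, so they add. B = B₁ + B₂ = 7.37×10⁻⁷ + 6.77×10⁻⁶ = 7.51×10⁻⁶ T.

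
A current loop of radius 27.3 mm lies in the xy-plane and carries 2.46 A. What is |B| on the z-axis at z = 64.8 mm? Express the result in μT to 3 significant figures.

B ≈ 3.31 μT

On the axis of a circular loop, B = μ₀IR² / [2(R²+z²)^(3/2)].
R² + z² = (0.0273)² + (0.0648)² = 0.004944 m², and (R²+z²)^(3/2) = 3.48×10⁻⁴ m³.
B = (4π×10⁻⁷ × 2.46 × 0.0007453) / (2 × 3.48×10⁻⁴) = 3.31×10⁻⁶ T.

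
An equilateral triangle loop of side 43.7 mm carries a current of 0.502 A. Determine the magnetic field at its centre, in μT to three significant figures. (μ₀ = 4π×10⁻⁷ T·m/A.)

Each side is a finite straight segment at perpendicular distance d = a/(2 tan(π/3)) = 0.01262 m from the centre, with end-angles ±π/3.
One side contributes B₁ = (μ₀I/4πd)·2 sin(π/3) = 6.89×10⁻⁶ T.
All 3 sides add in the same direction: B = 3 × 6.89×10⁻⁶ = 2.07×10⁻⁵ T.

B ≈ 20.7 μT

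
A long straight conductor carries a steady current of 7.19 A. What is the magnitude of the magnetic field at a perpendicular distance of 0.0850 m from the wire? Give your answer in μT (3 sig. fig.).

B ≈ 16.9 μT

For an infinitely long straight wire, B = μ₀I/(2πd).
B = (4π×10⁻⁷ × 7.19) / (2π × 0.085) = 1.69×10⁻⁵ T.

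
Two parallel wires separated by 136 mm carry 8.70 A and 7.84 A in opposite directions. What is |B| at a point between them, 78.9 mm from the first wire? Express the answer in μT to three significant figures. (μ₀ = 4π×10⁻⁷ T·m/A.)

Each long wire gives B = μ₀I/(2πd). Distances are d₁ = 0.0789 m and d₂ = 0.0571 m.
B₁ = 2.21×10⁻⁵ T, B₂ = 2.75×10⁻⁵ T.
Between antiparallel currents both contributions point the same way, so they add. B = B₁ + B₂ = 2.21×10⁻⁵ + 2.75×10⁻⁵ = 4.95×10⁻⁵ T.

B ≈ 49.5 μT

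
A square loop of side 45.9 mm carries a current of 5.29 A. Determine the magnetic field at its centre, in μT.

Each side is a finite straight segment at perpendicular distance d = a/(2 tan(π/4)) = 0.02295 m from the centre, with end-angles ±π/4.
One side contributes B₁ = (μ₀I/4πd)·2 sin(π/4) = 3.26×10⁻⁵ T.
All 4 sides add in the same direction: B = 4 × 3.26×10⁻⁵ = 1.30×10⁻⁴ T.

B ≈ 130 μT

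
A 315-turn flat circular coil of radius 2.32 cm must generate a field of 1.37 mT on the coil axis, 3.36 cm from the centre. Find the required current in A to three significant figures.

For an N-turn coil, B = Nμ₀IR²/[2(R²+z²)^(3/2)] with R = 0.0232 m, z = 0.0336 m, so I = 2B(R²+z²)^(3/2)/(Nμ₀R²) = 2 × 1.37×10⁻³ × 6.81×10⁻⁵ / (315 × 4π×10⁻⁷ × 0.0005382) = 0.875 A.

I ≈ 0.875 A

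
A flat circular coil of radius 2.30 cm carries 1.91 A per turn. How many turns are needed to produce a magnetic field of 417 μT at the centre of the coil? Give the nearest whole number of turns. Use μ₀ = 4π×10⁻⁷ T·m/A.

N = 8

For an N-turn coil, B = Nμ₀I/(2R). A single turn gives B₁ = 5.22×10⁻⁵ T with R = 0.023 m.
N = B/B₁ = 4.17×10⁻⁴ / 5.22×10⁻⁵ = 7.99.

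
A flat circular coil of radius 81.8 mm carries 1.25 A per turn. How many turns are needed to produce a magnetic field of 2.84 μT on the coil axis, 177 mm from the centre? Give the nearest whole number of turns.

N = 4

For an N-turn coil, B = Nμ₀IR²/[2(R²+z²)^(3/2)]. A single turn gives B₁ = 7.09×10⁻⁷ T with R = 0.0818 m, z = 0.177 m.
N = B/B₁ = 2.84×10⁻⁶ / 7.09×10⁻⁷ = 4.01.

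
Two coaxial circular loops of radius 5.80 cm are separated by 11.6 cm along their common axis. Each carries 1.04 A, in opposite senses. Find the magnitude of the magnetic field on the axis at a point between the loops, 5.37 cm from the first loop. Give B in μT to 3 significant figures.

B ≈ 0.887 μT

Each loop contributes B = μ₀IR²/[2(R²+z²)^(3/2)] on the axis, with z measured from that loop.
Loop 1 (z = 0.0537 m): B₁ = 4.45×10⁻⁶ T. Loop 2 (z = 0.0623 m): B₂ = 3.56×10⁻⁶ T.
The fields oppose: B = |B₁ − B₂| = 8.87×10⁻⁷ T.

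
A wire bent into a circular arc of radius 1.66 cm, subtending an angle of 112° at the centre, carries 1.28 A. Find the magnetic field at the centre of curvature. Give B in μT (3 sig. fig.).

The Biot–Savart field of a circular arc at its centre is B = μ₀Iφ/(4πR), with φ = 1.955 rad.
B = (4π×10⁻⁷ × 1.28 × 1.955) / (4π × 0.0166) = 1.51×10⁻⁵ T.

B ≈ 15.1 μT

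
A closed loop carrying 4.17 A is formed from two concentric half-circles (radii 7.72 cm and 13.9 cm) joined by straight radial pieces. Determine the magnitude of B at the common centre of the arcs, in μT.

The radial connectors point toward the centre, so dl × r̂ = 0 and they contribute nothing.
Each semicircle gives μ₀I/(4R): inner arc 1.70×10⁻⁵ T, outer arc 9.42×10⁻⁶ T.
The two arcs carry current in opposite angular senses, so their fields oppose: B = |1.70×10⁻⁵ − 9.42×10⁻⁶| = 7.54×10⁻⁶ T.

B ≈ 7.54 μT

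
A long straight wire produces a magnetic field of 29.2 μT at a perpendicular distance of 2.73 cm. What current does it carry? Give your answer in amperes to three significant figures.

For a long straight wire B = μ₀I/(2πd), so I = 2πdB/μ₀.
I = 2π × 0.0273 × 2.92×10⁻⁵ / (4π×10⁻⁷) = 3.99 A.

I ≈ 3.99 A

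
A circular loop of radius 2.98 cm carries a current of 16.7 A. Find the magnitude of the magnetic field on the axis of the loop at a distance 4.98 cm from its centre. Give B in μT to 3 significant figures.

B ≈ 47.7 μT

On the axis of a circular loop, B = μ₀IR² / [2(R²+z²)^(3/2)].
R² + z² = (0.0298)² + (0.0498)² = 0.003368 m², and (R²+z²)^(3/2) = 1.95×10⁻⁴ m³.
B = (4π×10⁻⁷ × 16.7 × 0.000888) / (2 × 1.95×10⁻⁴) = 4.77×10⁻⁵ T.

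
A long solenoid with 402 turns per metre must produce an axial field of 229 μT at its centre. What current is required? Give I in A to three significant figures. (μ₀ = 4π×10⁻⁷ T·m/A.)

I ≈ 0.453 A

Inside a long solenoid B = μ₀nI with n = 402 m⁻¹, so I = B/(μ₀n).
I = 2.29×10⁻⁴ / (4π×10⁻⁷ × 402) = 0.453 A.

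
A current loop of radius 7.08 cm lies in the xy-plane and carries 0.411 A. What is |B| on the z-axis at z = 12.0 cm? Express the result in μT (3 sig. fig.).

On the axis of a circular loop, B = μ₀IR² / [2(R²+z²)^(3/2)].
R² + z² = (0.0708)² + (0.12)² = 0.01941 m², and (R²+z²)^(3/2) = 2.70×10⁻³ m³.
B = (4π×10⁻⁷ × 0.411 × 0.005013) / (2 × 2.70×10⁻³) = 4.79×10⁻⁷ T.

B ≈ 0.479 μT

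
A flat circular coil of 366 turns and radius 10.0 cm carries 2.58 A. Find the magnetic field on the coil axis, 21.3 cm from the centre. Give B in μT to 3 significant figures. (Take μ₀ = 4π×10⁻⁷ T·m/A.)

B ≈ 455 μT

For an N-turn flat coil, B = Nμ₀IR²/[2(R²+z²)^(3/2)] with R = 0.1 m, z = 0.213 m.
B = 366 × 1.24×10⁻⁶ T = 4.55×10⁻⁴ T.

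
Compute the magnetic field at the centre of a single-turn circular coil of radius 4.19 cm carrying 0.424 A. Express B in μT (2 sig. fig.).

At the centre of a circular loop the Biot–Savart law gives B = μ₀I/(2R).
B = (4π×10⁻⁷ × 0.424) / (2 × 0.0419) = 6.36×10⁻⁶ T.

B ≈ 6.4 μT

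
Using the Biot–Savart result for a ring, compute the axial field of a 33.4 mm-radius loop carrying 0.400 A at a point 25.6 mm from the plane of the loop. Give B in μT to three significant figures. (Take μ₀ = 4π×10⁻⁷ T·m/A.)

B ≈ 3.76 μT

On the axis of a circular loop, B = μ₀IR² / [2(R²+z²)^(3/2)].
R² + z² = (0.0334)² + (0.0256)² = 0.001771 m², and (R²+z²)^(3/2) = 7.45×10⁻⁵ m³.
B = (4π×10⁻⁷ × 0.400 × 0.001116) / (2 × 7.45×10⁻⁵) = 3.76×10⁻⁶ T.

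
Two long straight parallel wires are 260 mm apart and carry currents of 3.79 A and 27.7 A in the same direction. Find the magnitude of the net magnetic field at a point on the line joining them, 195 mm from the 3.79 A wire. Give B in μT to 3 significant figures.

B ≈ 81.3 μT

Each long wire gives B = μ₀I/(2πd). Distances are d₁ = 0.195 m and d₂ = 0.065 m.
B₁ = 3.89×10⁻⁶ T, B₂ = 8.52×10⁻⁵ T.
Between parallel currents the two contributions point in opposite directions, so they subtract. B = |B₁ − B₂| = |3.89×10⁻⁶ − 8.52×10⁻⁵| = 8.13×10⁻⁵ T.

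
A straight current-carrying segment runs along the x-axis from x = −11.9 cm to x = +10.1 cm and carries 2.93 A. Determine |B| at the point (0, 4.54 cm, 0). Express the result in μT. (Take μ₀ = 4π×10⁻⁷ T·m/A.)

B ≈ 11.9 μT

For a finite straight segment, B = (μ₀I/4πd)(sinθ₁ + sinθ₂), where θ₁, θ₂ are the angles from the perpendicular to each end.
The perpendicular distance is d = 0.0454 m; the end-offsets along the wire are a = 0.119 m and b = 0.101 m.
sinθ₁ = 0.119/√(0.119²+0.0454²) = 0.9343; sinθ₂ = 0.101/√(0.101²+0.0454²) = 0.9121.
B = (4π×10⁻⁷ × 2.93) / (4π × 0.0454) × (0.9343 + 0.9121) = 1.19×10⁻⁵ T.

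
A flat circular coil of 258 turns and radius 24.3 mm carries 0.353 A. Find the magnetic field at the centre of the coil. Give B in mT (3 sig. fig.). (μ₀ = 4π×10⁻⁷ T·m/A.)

For an N-turn flat coil, B = Nμ₀I/(2R) with R = 0.0243 m.
B = 258 × 9.13×10⁻⁶ T = 2.35×10⁻³ T.

B ≈ 2.35 mT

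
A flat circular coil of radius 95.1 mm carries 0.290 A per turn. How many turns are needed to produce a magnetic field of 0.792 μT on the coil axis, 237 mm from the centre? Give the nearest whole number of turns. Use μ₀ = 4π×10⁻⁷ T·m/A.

For an N-turn coil, B = Nμ₀IR²/[2(R²+z²)^(3/2)]. A single turn gives B₁ = 9.90×10⁻⁸ T with R = 0.0951 m, z = 0.237 m.
N = B/B₁ = 7.92×10⁻⁷ / 9.90×10⁻⁸ = 8.00.

N = 8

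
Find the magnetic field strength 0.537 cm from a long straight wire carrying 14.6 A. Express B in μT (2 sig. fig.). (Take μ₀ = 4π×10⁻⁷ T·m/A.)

B ≈ 540 μT

For an infinitely long straight wire, B = μ₀I/(2πd).
B = (4π×10⁻⁷ × 14.6) / (2π × 0.00537) = 5.44×10⁻⁴ T.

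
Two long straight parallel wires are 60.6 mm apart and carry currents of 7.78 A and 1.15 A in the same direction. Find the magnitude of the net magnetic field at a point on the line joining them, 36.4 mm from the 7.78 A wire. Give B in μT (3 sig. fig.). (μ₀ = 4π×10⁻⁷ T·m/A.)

B ≈ 33.2 μT

Each long wire gives B = μ₀I/(2πd). Distances are d₁ = 0.0364 m and d₂ = 0.0242 m.
B₁ = 4.27×10⁻⁵ T, B₂ = 9.50×10⁻⁶ T.
Between parallel currents the two contributions point in opposite directions, so they subtract. B = |B₁ − B₂| = |4.27×10⁻⁵ − 9.50×10⁻⁶| = 3.32×10⁻⁵ T.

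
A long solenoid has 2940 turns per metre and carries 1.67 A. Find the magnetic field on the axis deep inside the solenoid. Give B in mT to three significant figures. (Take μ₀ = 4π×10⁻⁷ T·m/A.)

B ≈ 6.17 mT

Inside a long solenoid, B = μ₀nI with n = 2940 turns/m.
B = 4π×10⁻⁷ × 2940 × 1.67 = 6.17×10⁻³ T.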